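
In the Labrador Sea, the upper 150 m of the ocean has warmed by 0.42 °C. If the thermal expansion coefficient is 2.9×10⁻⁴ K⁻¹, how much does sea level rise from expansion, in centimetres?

about 1.83 cm

Δh = αΔT·H = 2.9×10⁻⁴ × 0.42 × 150 = 0.01827 m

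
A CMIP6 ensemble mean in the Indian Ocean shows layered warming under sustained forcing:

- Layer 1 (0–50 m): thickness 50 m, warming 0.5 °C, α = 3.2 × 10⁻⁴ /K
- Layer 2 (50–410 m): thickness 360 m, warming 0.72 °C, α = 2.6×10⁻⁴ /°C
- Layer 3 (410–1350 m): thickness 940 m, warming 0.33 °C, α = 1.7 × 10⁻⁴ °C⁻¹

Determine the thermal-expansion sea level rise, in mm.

about 130 mm

0–50 m: 0.5 × 3.2×10⁻⁴ × 50 = 0.00800 m
Layer 2: 2.6×10⁻⁴ × 360 × 0.72 = 0.067392 m
940 × 0.33 × 1.7×10⁻⁴ = 0.052734 m
Δh = 0.00800 + 0.067392 + 0.052734 = 0.128126 m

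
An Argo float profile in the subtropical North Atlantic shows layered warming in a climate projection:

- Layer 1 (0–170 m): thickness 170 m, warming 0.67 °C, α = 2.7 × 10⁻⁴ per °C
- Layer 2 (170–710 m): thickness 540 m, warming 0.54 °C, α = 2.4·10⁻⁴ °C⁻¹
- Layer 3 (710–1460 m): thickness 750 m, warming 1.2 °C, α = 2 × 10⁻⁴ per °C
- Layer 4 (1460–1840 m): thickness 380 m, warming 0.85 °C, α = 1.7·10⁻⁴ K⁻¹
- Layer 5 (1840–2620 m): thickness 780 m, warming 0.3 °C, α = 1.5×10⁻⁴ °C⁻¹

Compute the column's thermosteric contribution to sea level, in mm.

2.7×10⁻⁴ × 0.67 × 170 = 0.030753 m
170–710 m: 0.54 × 2.4×10⁻⁴ × 540 = 0.069984 m
710–1460 m: 750 × 2×10⁻⁴ × 1.2 = 0.18000 m
380 × 1.7×10⁻⁴ × 0.85 = 0.05491 m
Layer 5: 1.5×10⁻⁴ × 0.3 × 780 = 0.03510 m
Δh = 0.030753 + 0.069984 + 0.18000 + 0.05491 + 0.03510 = 0.370747 m

about 371 mm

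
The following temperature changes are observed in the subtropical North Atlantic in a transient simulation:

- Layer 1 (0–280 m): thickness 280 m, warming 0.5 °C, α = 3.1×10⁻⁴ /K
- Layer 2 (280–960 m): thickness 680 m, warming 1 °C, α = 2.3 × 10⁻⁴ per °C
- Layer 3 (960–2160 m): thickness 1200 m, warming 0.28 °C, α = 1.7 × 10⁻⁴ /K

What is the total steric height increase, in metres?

0–280 m: 280 × 3.1×10⁻⁴ × 0.5 = 0.04340 m
2.3×10⁻⁴ × 680 × 1 = 0.15640 m
Layer 3: 1.7×10⁻⁴ × 1200 × 0.28 = 0.05712 m
Δh = 0.04340 + 0.15640 + 0.05712 = 0.25692 m

about 0.257 m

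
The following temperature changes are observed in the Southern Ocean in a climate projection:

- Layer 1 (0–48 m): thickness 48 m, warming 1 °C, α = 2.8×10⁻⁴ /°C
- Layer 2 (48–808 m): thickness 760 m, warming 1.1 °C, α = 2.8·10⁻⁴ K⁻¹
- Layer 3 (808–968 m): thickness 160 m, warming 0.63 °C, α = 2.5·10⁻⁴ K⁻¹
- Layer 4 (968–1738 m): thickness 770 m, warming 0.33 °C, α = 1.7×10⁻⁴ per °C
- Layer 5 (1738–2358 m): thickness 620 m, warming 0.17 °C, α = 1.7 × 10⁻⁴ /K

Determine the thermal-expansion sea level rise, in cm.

0–48 m: 2.8×10⁻⁴ × 48 × 1 = 0.01344 m
1.1 × 760 × 2.8×10⁻⁴ = 0.23408 m
160 × 2.5×10⁻⁴ × 0.63 = 0.02520 m
968–1738 m: 770 × 1.7×10⁻⁴ × 0.33 = 0.043197 m
0.17 × 1.7×10⁻⁴ × 620 = 0.017918 m
Δh = 0.01344 + 0.23408 + 0.02520 + 0.043197 + 0.017918 = 0.333835 m

about 33.4 cm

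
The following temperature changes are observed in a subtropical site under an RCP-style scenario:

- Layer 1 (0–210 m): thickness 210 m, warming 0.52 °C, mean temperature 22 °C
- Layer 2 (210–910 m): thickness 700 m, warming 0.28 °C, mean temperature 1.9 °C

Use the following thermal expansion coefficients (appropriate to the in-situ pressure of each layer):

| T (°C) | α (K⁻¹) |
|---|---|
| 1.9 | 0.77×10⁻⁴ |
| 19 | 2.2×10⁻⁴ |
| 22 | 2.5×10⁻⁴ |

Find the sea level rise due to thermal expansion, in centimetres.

Layer 1 at 22 °C → α = 2.5×10⁻⁴ K⁻¹
Layer 2 at 1.9 °C → α = 0.77×10⁻⁴ K⁻¹
0–210 m: 0.52 × 210 × 2.5×10⁻⁴ = 0.02730 m
0.28 × 700 × 0.77×10⁻⁴ = 0.015092 m
Δh = 0.02730 + 0.015092 = 0.042392 m

Δh ≈ 4.24 cm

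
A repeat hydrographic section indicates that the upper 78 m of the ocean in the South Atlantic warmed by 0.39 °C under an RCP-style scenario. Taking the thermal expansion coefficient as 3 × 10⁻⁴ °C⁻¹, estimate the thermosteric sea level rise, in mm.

Δh = αΔT·H = 3×10⁻⁴ × 0.39 × 78 = 0.009126 m

9.1 mm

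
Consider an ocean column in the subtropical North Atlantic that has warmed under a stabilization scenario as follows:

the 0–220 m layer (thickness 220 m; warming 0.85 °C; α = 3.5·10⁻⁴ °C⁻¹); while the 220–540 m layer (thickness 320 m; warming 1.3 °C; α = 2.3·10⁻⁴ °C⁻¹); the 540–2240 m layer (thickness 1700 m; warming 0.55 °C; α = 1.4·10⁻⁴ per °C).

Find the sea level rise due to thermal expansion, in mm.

292 mm

0.85 × 220 × 3.5×10⁻⁴ = 0.06545 m
220–540 m: 320 × 1.3 × 2.3×10⁻⁴ = 0.09568 m
540–2240 m: 0.55 × 1.4×10⁻⁴ × 1700 = 0.13090 m
Δh = 0.06545 + 0.09568 + 0.13090 = 0.29203 m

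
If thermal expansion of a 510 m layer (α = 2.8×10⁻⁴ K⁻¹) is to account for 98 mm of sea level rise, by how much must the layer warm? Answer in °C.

ΔT ≈ 0.686 °C

ΔT = Δh/(αH) = 0.098 / (2.8×10⁻⁴ × 510) ≈ 0.6863 °C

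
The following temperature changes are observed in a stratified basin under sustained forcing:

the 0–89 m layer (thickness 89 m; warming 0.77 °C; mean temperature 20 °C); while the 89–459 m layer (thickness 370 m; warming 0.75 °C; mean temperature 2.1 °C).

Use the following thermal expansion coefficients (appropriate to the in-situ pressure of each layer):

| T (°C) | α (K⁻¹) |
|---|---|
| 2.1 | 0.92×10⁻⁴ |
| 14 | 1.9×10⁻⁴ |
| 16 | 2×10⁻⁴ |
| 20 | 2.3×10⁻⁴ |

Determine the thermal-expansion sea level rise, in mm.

41.3 mm

Layer 1 at 20 °C → α = 2.3×10⁻⁴ K⁻¹
Layer 2 at 2.1 °C → α = 0.92×10⁻⁴ K⁻¹
2.3×10⁻⁴ × 0.77 × 89 = 0.0157619 m
Layer 2: 0.92×10⁻⁴ × 370 × 0.75 = 0.02553 m
Δh = 0.0157619 + 0.02553 = 0.0412919 m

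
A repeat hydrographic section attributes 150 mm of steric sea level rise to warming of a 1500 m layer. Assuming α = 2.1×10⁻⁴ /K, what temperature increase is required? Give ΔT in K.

ΔT = Δh/(αH) = 0.15 / (2.1×10⁻⁴ × 1500) ≈ 0.4762 K

ΔT ≈ 0.48 K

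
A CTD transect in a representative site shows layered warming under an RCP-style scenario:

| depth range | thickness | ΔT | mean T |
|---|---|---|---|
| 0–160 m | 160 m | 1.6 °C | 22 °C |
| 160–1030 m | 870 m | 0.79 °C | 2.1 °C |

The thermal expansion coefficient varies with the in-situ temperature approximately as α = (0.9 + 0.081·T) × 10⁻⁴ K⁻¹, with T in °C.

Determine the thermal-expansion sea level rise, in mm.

Layer 1: α = (0.9 + 0.081×22)×10⁻⁴ = 2.682×10⁻⁴ K⁻¹
Layer 2: α = (0.9 + 0.081×2.1)×10⁻⁴ = 1.0701×10⁻⁴ K⁻¹
160 × 1.6 × 2.682×10⁻⁴ = 0.0686592 m
160–1030 m: 870 × 1.0701×10⁻⁴ × 0.79 = 0.073547973 m
Δh = 0.0686592 + 0.073547973 = 0.142207173 m

Δh = 142 mm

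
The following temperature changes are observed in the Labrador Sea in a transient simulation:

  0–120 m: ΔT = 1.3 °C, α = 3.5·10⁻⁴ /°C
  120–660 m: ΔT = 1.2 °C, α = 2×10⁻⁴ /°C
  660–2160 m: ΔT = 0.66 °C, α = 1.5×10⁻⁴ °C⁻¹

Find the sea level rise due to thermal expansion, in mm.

330 mm of thermosteric rise

0–120 m: 1.3 × 3.5×10⁻⁴ × 120 = 0.05460 m
120–660 m: 540 × 2×10⁻⁴ × 1.2 = 0.12960 m
0.66 × 1500 × 1.5×10⁻⁴ = 0.14850 m
Δh = 0.05460 + 0.12960 + 0.14850 = 0.33270 m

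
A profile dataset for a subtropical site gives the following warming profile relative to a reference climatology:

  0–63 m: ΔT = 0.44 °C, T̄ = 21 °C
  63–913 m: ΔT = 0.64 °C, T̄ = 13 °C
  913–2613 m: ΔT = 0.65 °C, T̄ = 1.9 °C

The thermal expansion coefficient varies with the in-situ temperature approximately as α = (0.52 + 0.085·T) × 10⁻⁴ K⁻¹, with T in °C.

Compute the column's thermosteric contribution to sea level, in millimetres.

Layer 1: α = (0.52 + 0.085×21)×10⁻⁴ = 2.305×10⁻⁴ K⁻¹
Layer 2: α = (0.52 + 0.085×13)×10⁻⁴ = 1.625×10⁻⁴ K⁻¹
Layer 3: α = (0.52 + 0.085×1.9)×10⁻⁴ = 0.6815×10⁻⁴ K⁻¹
Layer 1: 0.44 × 2.305×10⁻⁴ × 63 = 0.00638946 m
63–913 m: 0.64 × 1.625×10⁻⁴ × 850 = 0.08840 m
Layer 3: 1700 × 0.65 × 0.6815×10⁻⁴ = 0.07530575 m
Δh = 0.00638946 + 0.08840 + 0.07530575 = 0.17009521 m ≈ 170 mm

170 mm of thermosteric rise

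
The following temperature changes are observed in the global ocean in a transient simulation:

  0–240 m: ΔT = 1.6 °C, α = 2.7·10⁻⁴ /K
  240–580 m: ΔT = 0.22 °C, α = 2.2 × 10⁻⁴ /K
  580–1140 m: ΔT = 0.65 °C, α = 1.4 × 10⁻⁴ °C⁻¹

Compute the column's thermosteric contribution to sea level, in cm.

17.1 cm

1.6 × 2.7×10⁻⁴ × 240 = 0.10368 m
2.2×10⁻⁴ × 340 × 0.22 = 0.016456 m
580–1140 m: 0.65 × 560 × 1.4×10⁻⁴ = 0.05096 m
Δh = 0.10368 + 0.016456 + 0.05096 = 0.171096 m ≈ 17.1 cm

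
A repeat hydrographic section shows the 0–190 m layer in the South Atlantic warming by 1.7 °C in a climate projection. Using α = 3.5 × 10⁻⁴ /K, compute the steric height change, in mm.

Δh = αΔT·H = 3.5×10⁻⁴ × 1.7 × 190 = 0.11305 m

about 110 mm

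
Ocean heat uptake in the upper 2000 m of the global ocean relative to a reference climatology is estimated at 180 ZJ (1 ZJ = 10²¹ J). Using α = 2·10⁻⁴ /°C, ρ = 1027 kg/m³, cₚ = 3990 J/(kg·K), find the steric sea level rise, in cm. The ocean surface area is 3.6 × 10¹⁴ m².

Per unit area: Q = 180×10²¹ / (3.6×10¹⁴) = 5×10⁸ J/m²
Δh = αQ/(ρcₚ) = 2×10⁻⁴ × 5×10⁸ / (1027 × 3990) ≈ 0.024404 m

2.4 cm of thermosteric rise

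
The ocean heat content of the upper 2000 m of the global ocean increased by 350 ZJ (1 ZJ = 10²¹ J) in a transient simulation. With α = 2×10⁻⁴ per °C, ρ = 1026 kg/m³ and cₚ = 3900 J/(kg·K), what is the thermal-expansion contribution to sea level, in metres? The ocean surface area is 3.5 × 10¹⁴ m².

Per unit area: Q = 350×10²¹ / (3.5×10¹⁴) = 1×10⁹ J/m²
Δh = αQ/(ρcₚ) = 2×10⁻⁴ × 1×10⁹ / (1026 × 3900) ≈ 0.049983 m

0.050 m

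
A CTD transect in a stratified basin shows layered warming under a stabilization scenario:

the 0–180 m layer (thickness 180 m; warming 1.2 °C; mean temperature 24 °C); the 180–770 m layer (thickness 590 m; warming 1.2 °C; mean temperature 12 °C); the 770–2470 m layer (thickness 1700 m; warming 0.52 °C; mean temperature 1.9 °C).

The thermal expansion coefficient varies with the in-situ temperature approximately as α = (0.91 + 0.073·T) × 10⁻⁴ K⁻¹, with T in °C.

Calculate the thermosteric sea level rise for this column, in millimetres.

277 mm of thermosteric rise

Layer 1: α = (0.91 + 0.073×24)×10⁻⁴ = 2.662×10⁻⁴ K⁻¹
Layer 2: α = (0.91 + 0.073×12)×10⁻⁴ = 1.786×10⁻⁴ K⁻¹
Layer 3: α = (0.91 + 0.073×1.9)×10⁻⁴ = 1.0487×10⁻⁴ K⁻¹
Layer 1: 1.2 × 180 × 2.662×10⁻⁴ = 0.0574992 m
1.2 × 590 × 1.786×10⁻⁴ = 0.1264488 m
1700 × 1.0487×10⁻⁴ × 0.52 = 0.09270508 m
Δh = 0.0574992 + 0.1264488 + 0.09270508 = 0.27665308 m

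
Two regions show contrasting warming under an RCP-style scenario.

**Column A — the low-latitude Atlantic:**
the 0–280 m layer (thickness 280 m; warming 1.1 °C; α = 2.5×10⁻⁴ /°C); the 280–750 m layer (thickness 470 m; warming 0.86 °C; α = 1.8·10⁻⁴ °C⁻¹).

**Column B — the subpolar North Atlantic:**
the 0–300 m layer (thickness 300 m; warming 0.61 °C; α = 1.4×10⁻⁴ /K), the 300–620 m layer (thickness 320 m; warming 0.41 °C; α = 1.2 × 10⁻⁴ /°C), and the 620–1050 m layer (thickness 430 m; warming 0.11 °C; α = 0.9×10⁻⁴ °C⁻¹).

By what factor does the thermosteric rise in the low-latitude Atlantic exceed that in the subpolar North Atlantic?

A 280 × 1.1 × 2.5×10⁻⁴ = 0.07700 m
A Layer 2: 1.8×10⁻⁴ × 0.86 × 470 = 0.072756 m
A total: 0.149756 m
B 300 × 1.4×10⁻⁴ × 0.61 = 0.02562 m
B 0.41 × 1.2×10⁻⁴ × 320 = 0.015744 m
B 0.9×10⁻⁴ × 430 × 0.11 = 0.004257 m
B total: 0.045621 m
Ratio: 0.149756 / 0.045621 ≈ 3.283

a factor of 3.3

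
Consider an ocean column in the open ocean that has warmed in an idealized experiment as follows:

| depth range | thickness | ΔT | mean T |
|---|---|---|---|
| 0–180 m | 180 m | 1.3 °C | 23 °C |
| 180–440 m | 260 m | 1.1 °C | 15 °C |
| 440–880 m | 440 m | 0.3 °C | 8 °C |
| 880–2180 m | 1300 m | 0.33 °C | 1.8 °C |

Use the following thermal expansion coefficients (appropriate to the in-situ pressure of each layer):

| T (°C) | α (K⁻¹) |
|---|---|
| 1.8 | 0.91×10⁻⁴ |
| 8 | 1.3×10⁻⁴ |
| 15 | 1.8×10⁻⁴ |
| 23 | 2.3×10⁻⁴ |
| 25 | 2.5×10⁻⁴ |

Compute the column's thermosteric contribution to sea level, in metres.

Δh = 0.161 m

Layer 1 at 23 °C → α = 2.3×10⁻⁴ K⁻¹
Layer 2 at 15 °C → α = 1.8×10⁻⁴ K⁻¹
Layer 3 at 8 °C → α = 1.3×10⁻⁴ K⁻¹
Layer 4 at 1.8 °C → α = 0.91×10⁻⁴ K⁻¹
2.3×10⁻⁴ × 180 × 1.3 = 0.05382 m
180–440 m: 1.1 × 1.8×10⁻⁴ × 260 = 0.05148 m
440–880 m: 440 × 0.3 × 1.3×10⁻⁴ = 0.01716 m
880–2180 m: 1300 × 0.33 × 0.91×10⁻⁴ = 0.039039 m
Δh = 0.05382 + 0.05148 + 0.01716 + 0.039039 = 0.161499 m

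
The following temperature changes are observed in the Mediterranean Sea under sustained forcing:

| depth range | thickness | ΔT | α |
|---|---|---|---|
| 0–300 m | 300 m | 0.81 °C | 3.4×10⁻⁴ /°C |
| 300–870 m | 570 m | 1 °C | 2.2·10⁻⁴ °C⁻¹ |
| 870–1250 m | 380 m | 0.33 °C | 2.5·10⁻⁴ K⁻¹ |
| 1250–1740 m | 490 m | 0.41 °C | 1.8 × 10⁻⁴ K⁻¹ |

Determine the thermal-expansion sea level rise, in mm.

about 280 mm

0–300 m: 3.4×10⁻⁴ × 0.81 × 300 = 0.08262 m
2.2×10⁻⁴ × 570 × 1 = 0.12540 m
0.33 × 2.5×10⁻⁴ × 380 = 0.03135 m
Layer 4: 490 × 1.8×10⁻⁴ × 0.41 = 0.036162 m
Δh = 0.08262 + 0.12540 + 0.03135 + 0.036162 = 0.275532 m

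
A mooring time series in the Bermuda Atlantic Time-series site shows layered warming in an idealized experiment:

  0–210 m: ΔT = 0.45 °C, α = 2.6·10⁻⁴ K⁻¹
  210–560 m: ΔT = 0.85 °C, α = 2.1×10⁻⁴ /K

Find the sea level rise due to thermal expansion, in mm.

Δh = 87 mm

210 × 2.6×10⁻⁴ × 0.45 = 0.02457 m
2.1×10⁻⁴ × 350 × 0.85 = 0.062475 m
Δh = 0.02457 + 0.062475 = 0.087045 m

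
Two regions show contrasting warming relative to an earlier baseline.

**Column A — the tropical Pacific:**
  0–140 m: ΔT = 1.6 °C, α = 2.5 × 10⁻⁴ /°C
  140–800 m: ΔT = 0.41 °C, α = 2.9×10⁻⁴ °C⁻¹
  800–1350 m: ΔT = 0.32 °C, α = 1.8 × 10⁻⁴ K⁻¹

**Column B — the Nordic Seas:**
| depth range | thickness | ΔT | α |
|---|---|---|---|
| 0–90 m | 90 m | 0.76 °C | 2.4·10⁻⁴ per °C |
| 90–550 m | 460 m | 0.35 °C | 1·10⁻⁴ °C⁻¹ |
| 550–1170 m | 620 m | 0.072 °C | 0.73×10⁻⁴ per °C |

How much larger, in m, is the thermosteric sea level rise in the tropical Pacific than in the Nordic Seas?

0.13 m

A Layer 1: 2.5×10⁻⁴ × 1.6 × 140 = 0.05600 m
A Layer 2: 0.41 × 660 × 2.9×10⁻⁴ = 0.078474 m
A Layer 3: 1.8×10⁻⁴ × 550 × 0.32 = 0.03168 m
A total: 0.166154 m
B 0–90 m: 0.76 × 2.4×10⁻⁴ × 90 = 0.016416 m
B Layer 2: 460 × 0.35 × 1×10⁻⁴ = 0.01610 m
B 0.072 × 0.73×10⁻⁴ × 620 = 0.00325872 m
B total: 0.03577472 m
Difference: 0.166154 − 0.03577472 = 0.13037928 m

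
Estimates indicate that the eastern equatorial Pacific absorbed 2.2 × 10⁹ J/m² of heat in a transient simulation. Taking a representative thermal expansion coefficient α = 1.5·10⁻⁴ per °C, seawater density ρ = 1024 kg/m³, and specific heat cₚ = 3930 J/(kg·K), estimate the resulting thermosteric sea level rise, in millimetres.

Δh = αQ/(ρcₚ) = 1.5×10⁻⁴ × 2.2×10⁹ / (1024 × 3930) ≈ 0.082001 m

82.0 mm of thermosteric rise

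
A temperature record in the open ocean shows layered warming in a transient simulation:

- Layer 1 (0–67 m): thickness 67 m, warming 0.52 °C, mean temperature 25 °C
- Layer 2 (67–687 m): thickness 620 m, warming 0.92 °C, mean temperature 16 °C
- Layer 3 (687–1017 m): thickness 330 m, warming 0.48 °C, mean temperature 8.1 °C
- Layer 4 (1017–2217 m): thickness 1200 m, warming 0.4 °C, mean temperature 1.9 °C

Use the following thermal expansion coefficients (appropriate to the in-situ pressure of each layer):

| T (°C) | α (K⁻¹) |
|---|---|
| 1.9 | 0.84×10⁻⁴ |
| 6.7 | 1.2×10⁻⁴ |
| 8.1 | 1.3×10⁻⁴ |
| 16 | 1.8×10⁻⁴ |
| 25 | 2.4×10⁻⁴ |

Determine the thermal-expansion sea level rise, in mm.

Layer 1 at 25 °C → α = 2.4×10⁻⁴ K⁻¹
Layer 2 at 16 °C → α = 1.8×10⁻⁴ K⁻¹
Layer 3 at 8.1 °C → α = 1.3×10⁻⁴ K⁻¹
Layer 4 at 1.9 °C → α = 0.84×10⁻⁴ K⁻¹
0–67 m: 67 × 0.52 × 2.4×10⁻⁴ = 0.0083616 m
0.92 × 1.8×10⁻⁴ × 620 = 0.102672 m
687–1017 m: 0.48 × 1.3×10⁻⁴ × 330 = 0.020592 m
Layer 4: 0.84×10⁻⁴ × 0.4 × 1200 = 0.04032 m
Δh = 0.0083616 + 0.102672 + 0.020592 + 0.04032 = 0.1719456 m ≈ 172 mm

172 mm of thermosteric rise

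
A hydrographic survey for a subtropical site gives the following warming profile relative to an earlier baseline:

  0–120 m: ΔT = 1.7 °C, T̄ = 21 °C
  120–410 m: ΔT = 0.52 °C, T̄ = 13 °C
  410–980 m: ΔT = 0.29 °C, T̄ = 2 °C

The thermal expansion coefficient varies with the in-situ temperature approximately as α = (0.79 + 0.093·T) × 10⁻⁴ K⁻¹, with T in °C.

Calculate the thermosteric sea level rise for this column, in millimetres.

Layer 1: α = (0.79 + 0.093×21)×10⁻⁴ = 2.743×10⁻⁴ K⁻¹
Layer 2: α = (0.79 + 0.093×13)×10⁻⁴ = 1.999×10⁻⁴ K⁻¹
Layer 3: α = (0.79 + 0.093×2)×10⁻⁴ = 0.976×10⁻⁴ K⁻¹
1.7 × 2.743×10⁻⁴ × 120 = 0.0559572 m
120–410 m: 290 × 0.52 × 1.999×10⁻⁴ = 0.03014492 m
410–980 m: 0.29 × 0.976×10⁻⁴ × 570 = 0.01613328 m
Δh = 0.0559572 + 0.03014492 + 0.01613328 = 0.1022354 m

Δh ≈ 100 mm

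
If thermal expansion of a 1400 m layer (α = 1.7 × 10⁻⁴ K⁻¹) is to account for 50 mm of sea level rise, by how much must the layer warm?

ΔT ≈ 0.21 °C

ΔT = Δh/(αH) = 0.05 / (1.7×10⁻⁴ × 1400) ≈ 0.2101 °C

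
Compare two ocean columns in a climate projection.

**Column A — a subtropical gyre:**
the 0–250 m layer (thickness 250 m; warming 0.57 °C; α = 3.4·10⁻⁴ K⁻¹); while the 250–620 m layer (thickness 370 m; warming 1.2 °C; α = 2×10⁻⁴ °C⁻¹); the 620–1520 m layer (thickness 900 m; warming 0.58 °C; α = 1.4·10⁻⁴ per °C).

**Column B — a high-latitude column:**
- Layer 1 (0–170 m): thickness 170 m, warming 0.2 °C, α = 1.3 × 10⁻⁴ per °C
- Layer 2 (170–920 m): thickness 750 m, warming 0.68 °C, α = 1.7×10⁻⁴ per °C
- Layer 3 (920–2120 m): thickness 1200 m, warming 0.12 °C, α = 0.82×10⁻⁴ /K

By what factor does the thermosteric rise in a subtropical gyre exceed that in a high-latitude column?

a factor of 2.04

A 250 × 3.4×10⁻⁴ × 0.57 = 0.04845 m
A 250–620 m: 2×10⁻⁴ × 1.2 × 370 = 0.08880 m
A 620–1520 m: 900 × 1.4×10⁻⁴ × 0.58 = 0.07308 m
A total: 0.21033 m
B 0.2 × 170 × 1.3×10⁻⁴ = 0.00442 m
B 0.68 × 750 × 1.7×10⁻⁴ = 0.08670 m
B 0.12 × 0.82×10⁻⁴ × 1200 = 0.011808 m
B total: 0.102928 m
Ratio: 0.21033 / 0.102928 ≈ 2.043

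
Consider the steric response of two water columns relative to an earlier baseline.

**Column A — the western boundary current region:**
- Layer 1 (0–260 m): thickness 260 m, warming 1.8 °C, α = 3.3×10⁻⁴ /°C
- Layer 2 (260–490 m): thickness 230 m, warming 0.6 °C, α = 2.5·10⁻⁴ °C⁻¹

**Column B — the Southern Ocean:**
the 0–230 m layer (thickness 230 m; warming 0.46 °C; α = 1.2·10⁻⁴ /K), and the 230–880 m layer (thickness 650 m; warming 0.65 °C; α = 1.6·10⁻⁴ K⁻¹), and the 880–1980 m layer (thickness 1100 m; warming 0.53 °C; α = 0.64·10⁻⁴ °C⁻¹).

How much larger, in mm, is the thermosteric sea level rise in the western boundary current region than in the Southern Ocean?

A Layer 1: 1.8 × 260 × 3.3×10⁻⁴ = 0.15444 m
A 260–490 m: 230 × 2.5×10⁻⁴ × 0.6 = 0.03450 m
A total: 0.18894 m
B 1.2×10⁻⁴ × 0.46 × 230 = 0.012696 m
B 230–880 m: 1.6×10⁻⁴ × 0.65 × 650 = 0.06760 m
B 0.53 × 0.64×10⁻⁴ × 1100 = 0.037312 m
B total: 0.117608 m
Difference: 0.18894 − 0.117608 = 0.071332 m

Δh_A − Δh_B ≈ 71 mm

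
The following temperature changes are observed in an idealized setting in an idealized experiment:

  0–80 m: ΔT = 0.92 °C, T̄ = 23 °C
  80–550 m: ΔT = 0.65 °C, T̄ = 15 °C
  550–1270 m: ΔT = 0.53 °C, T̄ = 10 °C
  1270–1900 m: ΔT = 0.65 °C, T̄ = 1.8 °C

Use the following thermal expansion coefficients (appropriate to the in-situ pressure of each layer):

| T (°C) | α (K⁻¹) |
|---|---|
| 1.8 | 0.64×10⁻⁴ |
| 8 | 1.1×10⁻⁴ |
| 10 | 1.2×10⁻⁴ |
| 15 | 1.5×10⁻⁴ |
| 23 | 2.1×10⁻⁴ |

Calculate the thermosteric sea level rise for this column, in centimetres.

Layer 1 at 23 °C → α = 2.1×10⁻⁴ K⁻¹
Layer 2 at 15 °C → α = 1.5×10⁻⁴ K⁻¹
Layer 3 at 10 °C → α = 1.2×10⁻⁴ K⁻¹
Layer 4 at 1.8 °C → α = 0.64×10⁻⁴ K⁻¹
0–80 m: 0.92 × 80 × 2.1×10⁻⁴ = 0.015456 m
0.65 × 470 × 1.5×10⁻⁴ = 0.045825 m
Layer 3: 0.53 × 1.2×10⁻⁴ × 720 = 0.045792 m
0.65 × 0.64×10⁻⁴ × 630 = 0.026208 m
Δh = 0.015456 + 0.045825 + 0.045792 + 0.026208 = 0.133281 m ≈ 13.3 cm

13.3 cm of thermosteric rise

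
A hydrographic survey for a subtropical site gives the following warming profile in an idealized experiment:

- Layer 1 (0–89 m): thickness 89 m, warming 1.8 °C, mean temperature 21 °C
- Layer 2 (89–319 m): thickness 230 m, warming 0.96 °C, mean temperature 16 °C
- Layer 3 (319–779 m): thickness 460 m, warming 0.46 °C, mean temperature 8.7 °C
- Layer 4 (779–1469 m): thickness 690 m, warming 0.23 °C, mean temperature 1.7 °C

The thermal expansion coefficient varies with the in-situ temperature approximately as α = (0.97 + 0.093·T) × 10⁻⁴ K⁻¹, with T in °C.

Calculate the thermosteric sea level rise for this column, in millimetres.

Layer 1: α = (0.97 + 0.093×21)×10⁻⁴ = 2.923×10⁻⁴ K⁻¹
Layer 2: α = (0.97 + 0.093×16)×10⁻⁴ = 2.458×10⁻⁴ K⁻¹
Layer 3: α = (0.97 + 0.093×8.7)×10⁻⁴ = 1.7791×10⁻⁴ K⁻¹
Layer 4: α = (0.97 + 0.093×1.7)×10⁻⁴ = 1.1281×10⁻⁴ K⁻¹
1.8 × 2.923×10⁻⁴ × 89 = 0.04682646 m
89–319 m: 2.458×10⁻⁴ × 0.96 × 230 = 0.05427264 m
Layer 3: 1.7791×10⁻⁴ × 0.46 × 460 = 0.037645756 m
Layer 4: 690 × 1.1281×10⁻⁴ × 0.23 = 0.017902947 m
Δh = 0.04682646 + 0.05427264 + 0.037645756 + 0.017902947 = 0.156647803 m

160 mm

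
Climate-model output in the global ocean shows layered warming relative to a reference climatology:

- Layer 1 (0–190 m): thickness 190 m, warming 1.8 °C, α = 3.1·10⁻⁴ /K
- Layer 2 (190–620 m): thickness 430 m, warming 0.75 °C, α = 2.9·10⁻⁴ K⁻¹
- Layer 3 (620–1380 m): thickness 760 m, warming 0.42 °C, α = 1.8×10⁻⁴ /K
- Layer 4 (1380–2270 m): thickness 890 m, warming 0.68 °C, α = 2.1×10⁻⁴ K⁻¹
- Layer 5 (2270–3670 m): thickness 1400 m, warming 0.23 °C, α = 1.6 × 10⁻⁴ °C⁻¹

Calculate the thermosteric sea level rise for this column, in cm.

about 43.6 cm

0–190 m: 3.1×10⁻⁴ × 190 × 1.8 = 0.10602 m
Layer 2: 430 × 0.75 × 2.9×10⁻⁴ = 0.093525 m
Layer 3: 0.42 × 760 × 1.8×10⁻⁴ = 0.057456 m
1380–2270 m: 890 × 2.1×10⁻⁴ × 0.68 = 0.127092 m
Layer 5: 1400 × 0.23 × 1.6×10⁻⁴ = 0.05152 m
Δh = 0.10602 + 0.093525 + 0.057456 + 0.127092 + 0.05152 = 0.435613 m ≈ 43.6 cm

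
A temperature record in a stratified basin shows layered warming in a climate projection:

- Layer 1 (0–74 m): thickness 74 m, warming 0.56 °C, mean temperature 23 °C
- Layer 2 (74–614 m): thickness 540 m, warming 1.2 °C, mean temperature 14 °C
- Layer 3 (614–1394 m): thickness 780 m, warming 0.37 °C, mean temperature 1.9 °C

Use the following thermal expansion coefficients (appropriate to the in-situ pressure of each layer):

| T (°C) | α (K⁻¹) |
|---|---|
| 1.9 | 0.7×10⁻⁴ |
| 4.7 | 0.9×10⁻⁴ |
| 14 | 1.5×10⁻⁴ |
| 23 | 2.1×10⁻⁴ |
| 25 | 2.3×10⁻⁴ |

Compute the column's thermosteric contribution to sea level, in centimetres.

Δh = 12.6 cm

Layer 1 at 23 °C → α = 2.1×10⁻⁴ K⁻¹
Layer 2 at 14 °C → α = 1.5×10⁻⁴ K⁻¹
Layer 3 at 1.9 °C → α = 0.7×10⁻⁴ K⁻¹
0–74 m: 74 × 2.1×10⁻⁴ × 0.56 = 0.0087024 m
1.5×10⁻⁴ × 1.2 × 540 = 0.09720 m
0.7×10⁻⁴ × 0.37 × 780 = 0.020202 m
Δh = 0.0087024 + 0.09720 + 0.020202 = 0.1261044 m ≈ 12.6 cm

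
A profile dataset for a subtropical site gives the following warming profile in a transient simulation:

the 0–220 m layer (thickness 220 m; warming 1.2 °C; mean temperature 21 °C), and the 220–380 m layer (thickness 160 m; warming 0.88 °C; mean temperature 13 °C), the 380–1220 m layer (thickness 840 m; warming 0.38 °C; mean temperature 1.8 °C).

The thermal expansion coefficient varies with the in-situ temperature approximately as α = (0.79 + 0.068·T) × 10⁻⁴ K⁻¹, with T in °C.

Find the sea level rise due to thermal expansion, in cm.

Layer 1: α = (0.79 + 0.068×21)×10⁻⁴ = 2.218×10⁻⁴ K⁻¹
Layer 2: α = (0.79 + 0.068×13)×10⁻⁴ = 1.674×10⁻⁴ K⁻¹
Layer 3: α = (0.79 + 0.068×1.8)×10⁻⁴ = 0.9124×10⁻⁴ K⁻¹
Layer 1: 220 × 2.218×10⁻⁴ × 1.2 = 0.0585552 m
160 × 1.674×10⁻⁴ × 0.88 = 0.02356992 m
Layer 3: 0.9124×10⁻⁴ × 840 × 0.38 = 0.029123808 m
Δh = 0.0585552 + 0.02356992 + 0.029123808 = 0.111248928 m

about 11.1 cm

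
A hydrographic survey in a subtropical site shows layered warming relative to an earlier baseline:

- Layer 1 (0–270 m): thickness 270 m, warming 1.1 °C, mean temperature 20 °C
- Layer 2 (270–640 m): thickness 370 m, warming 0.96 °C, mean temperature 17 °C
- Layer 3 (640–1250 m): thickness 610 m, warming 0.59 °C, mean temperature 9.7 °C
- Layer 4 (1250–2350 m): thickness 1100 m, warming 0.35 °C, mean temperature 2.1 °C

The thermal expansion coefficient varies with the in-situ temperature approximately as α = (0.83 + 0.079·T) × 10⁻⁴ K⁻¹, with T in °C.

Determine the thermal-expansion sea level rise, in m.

Layer 1: α = (0.83 + 0.079×20)×10⁻⁴ = 2.41×10⁻⁴ K⁻¹
Layer 2: α = (0.83 + 0.079×17)×10⁻⁴ = 2.173×10⁻⁴ K⁻¹
Layer 3: α = (0.83 + 0.079×9.7)×10⁻⁴ = 1.5963×10⁻⁴ K⁻¹
Layer 4: α = (0.83 + 0.079×2.1)×10⁻⁴ = 0.9959×10⁻⁴ K⁻¹
2.41×10⁻⁴ × 270 × 1.1 = 0.071577 m
270–640 m: 2.173×10⁻⁴ × 0.96 × 370 = 0.07718496 m
Layer 3: 1.5963×10⁻⁴ × 0.59 × 610 = 0.057450837 m
Layer 4: 0.9959×10⁻⁴ × 1100 × 0.35 = 0.03834215 m
Δh = 0.071577 + 0.07718496 + 0.057450837 + 0.03834215 = 0.244554947 m

Δh = 0.245 m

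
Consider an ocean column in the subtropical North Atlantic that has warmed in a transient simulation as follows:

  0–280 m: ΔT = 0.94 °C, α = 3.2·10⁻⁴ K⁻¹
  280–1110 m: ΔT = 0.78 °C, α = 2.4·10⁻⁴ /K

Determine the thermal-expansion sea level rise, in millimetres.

Layer 1: 3.2×10⁻⁴ × 280 × 0.94 = 0.084224 m
280–1110 m: 830 × 2.4×10⁻⁴ × 0.78 = 0.155376 m
Δh = 0.084224 + 0.155376 = 0.23960 m ≈ 240 mm

240 mm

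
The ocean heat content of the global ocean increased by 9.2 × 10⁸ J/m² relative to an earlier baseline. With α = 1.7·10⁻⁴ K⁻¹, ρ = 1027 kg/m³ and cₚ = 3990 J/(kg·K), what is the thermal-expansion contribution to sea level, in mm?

38.2 mm of thermosteric rise

Δh = αQ/(ρcₚ) = 1.7×10⁻⁴ × 9.2×10⁸ / (1027 × 3990) ≈ 0.038167 m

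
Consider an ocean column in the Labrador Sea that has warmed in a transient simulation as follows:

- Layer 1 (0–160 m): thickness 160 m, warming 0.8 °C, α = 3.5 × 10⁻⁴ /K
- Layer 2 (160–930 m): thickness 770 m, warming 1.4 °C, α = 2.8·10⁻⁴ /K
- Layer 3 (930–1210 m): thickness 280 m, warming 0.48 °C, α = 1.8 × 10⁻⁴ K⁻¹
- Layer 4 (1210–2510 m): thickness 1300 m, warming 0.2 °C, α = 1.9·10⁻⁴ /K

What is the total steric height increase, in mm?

Layer 1: 0.8 × 160 × 3.5×10⁻⁴ = 0.04480 m
Layer 2: 1.4 × 2.8×10⁻⁴ × 770 = 0.30184 m
1.8×10⁻⁴ × 0.48 × 280 = 0.024192 m
Layer 4: 0.2 × 1.9×10⁻⁴ × 1300 = 0.04940 m
Δh = 0.04480 + 0.30184 + 0.024192 + 0.04940 = 0.420232 m ≈ 420 mm

Δh = 420 mm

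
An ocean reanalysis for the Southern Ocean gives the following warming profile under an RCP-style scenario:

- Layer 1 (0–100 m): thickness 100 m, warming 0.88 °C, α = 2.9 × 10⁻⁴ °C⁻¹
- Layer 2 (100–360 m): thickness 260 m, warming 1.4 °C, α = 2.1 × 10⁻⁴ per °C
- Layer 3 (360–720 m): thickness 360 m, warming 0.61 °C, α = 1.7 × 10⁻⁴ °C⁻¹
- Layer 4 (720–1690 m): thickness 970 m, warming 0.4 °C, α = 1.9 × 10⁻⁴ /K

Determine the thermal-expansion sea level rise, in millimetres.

0–100 m: 100 × 2.9×10⁻⁴ × 0.88 = 0.02552 m
100–360 m: 1.4 × 260 × 2.1×10⁻⁴ = 0.07644 m
1.7×10⁻⁴ × 0.61 × 360 = 0.037332 m
970 × 0.4 × 1.9×10⁻⁴ = 0.07372 m
Δh = 0.02552 + 0.07644 + 0.037332 + 0.07372 = 0.213012 m

210 mm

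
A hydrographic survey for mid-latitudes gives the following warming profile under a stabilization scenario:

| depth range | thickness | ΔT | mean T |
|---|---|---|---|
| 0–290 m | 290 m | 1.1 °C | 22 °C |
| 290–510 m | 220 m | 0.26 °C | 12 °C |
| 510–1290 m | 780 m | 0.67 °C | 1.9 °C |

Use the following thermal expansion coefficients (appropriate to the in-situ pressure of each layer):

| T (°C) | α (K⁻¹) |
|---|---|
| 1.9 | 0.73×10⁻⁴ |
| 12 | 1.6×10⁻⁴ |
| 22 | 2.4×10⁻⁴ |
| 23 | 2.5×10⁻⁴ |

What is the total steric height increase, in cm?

Layer 1 at 22 °C → α = 2.4×10⁻⁴ K⁻¹
Layer 2 at 12 °C → α = 1.6×10⁻⁴ K⁻¹
Layer 3 at 1.9 °C → α = 0.73×10⁻⁴ K⁻¹
0–290 m: 2.4×10⁻⁴ × 290 × 1.1 = 0.07656 m
Layer 2: 220 × 1.6×10⁻⁴ × 0.26 = 0.009152 m
510–1290 m: 780 × 0.67 × 0.73×10⁻⁴ = 0.0381498 m
Δh = 0.07656 + 0.009152 + 0.0381498 = 0.1238618 m ≈ 12.4 cm

12.4 cm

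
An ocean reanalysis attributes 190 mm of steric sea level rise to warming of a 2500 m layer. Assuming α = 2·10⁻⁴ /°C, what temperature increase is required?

0.38 K

ΔT = Δh/(αH) = 0.19 / (2×10⁻⁴ × 2500) = 0.3800 K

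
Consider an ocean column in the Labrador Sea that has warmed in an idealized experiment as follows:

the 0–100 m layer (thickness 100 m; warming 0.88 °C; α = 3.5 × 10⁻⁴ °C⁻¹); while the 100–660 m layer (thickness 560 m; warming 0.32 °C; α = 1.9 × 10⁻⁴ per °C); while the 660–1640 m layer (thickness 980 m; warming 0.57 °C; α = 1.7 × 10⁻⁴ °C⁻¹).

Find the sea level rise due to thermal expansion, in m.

Layer 1: 100 × 3.5×10⁻⁴ × 0.88 = 0.03080 m
Layer 2: 560 × 1.9×10⁻⁴ × 0.32 = 0.034048 m
660–1640 m: 980 × 0.57 × 1.7×10⁻⁴ = 0.094962 m
Δh = 0.03080 + 0.034048 + 0.094962 = 0.15981 m ≈ 0.160 m

0.160 m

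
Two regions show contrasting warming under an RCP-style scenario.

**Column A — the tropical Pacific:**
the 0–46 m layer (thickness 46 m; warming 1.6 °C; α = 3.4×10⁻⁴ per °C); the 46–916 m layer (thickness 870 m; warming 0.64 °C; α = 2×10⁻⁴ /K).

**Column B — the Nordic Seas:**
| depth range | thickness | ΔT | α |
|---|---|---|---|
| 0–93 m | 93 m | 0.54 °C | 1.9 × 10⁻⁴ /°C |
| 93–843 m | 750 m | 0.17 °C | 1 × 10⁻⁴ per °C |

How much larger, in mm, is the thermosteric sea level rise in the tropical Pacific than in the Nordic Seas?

110 mm larger

A 46 × 1.6 × 3.4×10⁻⁴ = 0.025024 m
A Layer 2: 870 × 2×10⁻⁴ × 0.64 = 0.11136 m
A total: 0.136384 m
B Layer 1: 93 × 0.54 × 1.9×10⁻⁴ = 0.0095418 m
B 750 × 0.17 × 1×10⁻⁴ = 0.01275 m
B total: 0.0222918 m
Difference: 0.136384 − 0.0222918 = 0.1140922 m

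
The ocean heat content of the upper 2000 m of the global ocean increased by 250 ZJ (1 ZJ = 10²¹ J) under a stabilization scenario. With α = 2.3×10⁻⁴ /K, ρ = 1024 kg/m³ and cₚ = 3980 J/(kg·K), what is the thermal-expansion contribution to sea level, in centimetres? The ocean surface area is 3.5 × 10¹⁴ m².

Δh = 4.03 cm

Per unit area: Q = 250×10²¹ / (3.5×10¹⁴) ≈ 7.143×10⁸ J/m²
Δh = αQ/(ρcₚ) = 2.3×10⁻⁴ × 7.143×10⁸ / (1024 × 3980) ≈ 0.040311 m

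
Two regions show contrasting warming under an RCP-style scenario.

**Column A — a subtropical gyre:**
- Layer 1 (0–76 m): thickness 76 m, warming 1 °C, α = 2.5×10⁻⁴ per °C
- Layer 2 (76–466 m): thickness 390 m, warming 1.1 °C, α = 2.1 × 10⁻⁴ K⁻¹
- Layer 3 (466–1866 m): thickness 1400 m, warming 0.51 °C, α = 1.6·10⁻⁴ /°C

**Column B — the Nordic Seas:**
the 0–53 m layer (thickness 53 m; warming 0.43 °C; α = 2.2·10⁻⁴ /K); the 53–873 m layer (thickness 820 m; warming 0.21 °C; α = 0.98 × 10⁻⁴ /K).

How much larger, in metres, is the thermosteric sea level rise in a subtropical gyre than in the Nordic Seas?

A 2.5×10⁻⁴ × 76 × 1 = 0.01900 m
A 76–466 m: 2.1×10⁻⁴ × 1.1 × 390 = 0.09009 m
A 1400 × 0.51 × 1.6×10⁻⁴ = 0.11424 m
A total: 0.22333 m
B Layer 1: 2.2×10⁻⁴ × 53 × 0.43 = 0.0050138 m
B 0.21 × 820 × 0.98×10⁻⁴ = 0.0168756 m
B total: 0.0218894 m
Difference: 0.22333 − 0.0218894 = 0.2014406 m

Δh_A − Δh_B ≈ 0.20 m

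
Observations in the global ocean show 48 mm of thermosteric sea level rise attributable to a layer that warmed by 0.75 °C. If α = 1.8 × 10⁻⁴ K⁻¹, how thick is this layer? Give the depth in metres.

about 360 m

H = Δh/(αΔT) = 0.048 / (1.8×10⁻⁴ × 0.75) ≈ 355.6 m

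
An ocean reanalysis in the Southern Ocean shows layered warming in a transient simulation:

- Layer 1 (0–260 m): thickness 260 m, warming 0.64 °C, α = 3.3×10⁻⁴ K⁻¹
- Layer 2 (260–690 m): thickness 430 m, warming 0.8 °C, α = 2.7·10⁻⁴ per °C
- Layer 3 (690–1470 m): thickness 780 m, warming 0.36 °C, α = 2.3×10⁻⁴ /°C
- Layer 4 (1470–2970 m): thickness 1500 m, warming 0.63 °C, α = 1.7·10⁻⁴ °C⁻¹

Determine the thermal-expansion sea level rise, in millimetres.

Layer 1: 0.64 × 260 × 3.3×10⁻⁴ = 0.054912 m
260–690 m: 0.8 × 430 × 2.7×10⁻⁴ = 0.09288 m
690–1470 m: 780 × 0.36 × 2.3×10⁻⁴ = 0.064584 m
1500 × 1.7×10⁻⁴ × 0.63 = 0.16065 m
Δh = 0.054912 + 0.09288 + 0.064584 + 0.16065 = 0.373026 m

Δh ≈ 373 mm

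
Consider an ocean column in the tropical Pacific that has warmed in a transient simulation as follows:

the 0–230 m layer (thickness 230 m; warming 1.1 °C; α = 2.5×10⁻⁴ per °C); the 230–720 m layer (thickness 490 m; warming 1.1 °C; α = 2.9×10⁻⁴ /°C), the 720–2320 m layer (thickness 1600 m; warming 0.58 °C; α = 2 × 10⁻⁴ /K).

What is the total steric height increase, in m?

0.405 m

Layer 1: 230 × 1.1 × 2.5×10⁻⁴ = 0.06325 m
Layer 2: 1.1 × 2.9×10⁻⁴ × 490 = 0.15631 m
720–2320 m: 2×10⁻⁴ × 1600 × 0.58 = 0.18560 m
Δh = 0.06325 + 0.15631 + 0.18560 = 0.40516 m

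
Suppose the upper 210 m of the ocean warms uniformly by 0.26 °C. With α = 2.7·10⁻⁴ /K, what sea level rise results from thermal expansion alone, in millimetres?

Δh = αΔT·H = 2.7×10⁻⁴ × 0.26 × 210 = 0.014742 m

14.7 mm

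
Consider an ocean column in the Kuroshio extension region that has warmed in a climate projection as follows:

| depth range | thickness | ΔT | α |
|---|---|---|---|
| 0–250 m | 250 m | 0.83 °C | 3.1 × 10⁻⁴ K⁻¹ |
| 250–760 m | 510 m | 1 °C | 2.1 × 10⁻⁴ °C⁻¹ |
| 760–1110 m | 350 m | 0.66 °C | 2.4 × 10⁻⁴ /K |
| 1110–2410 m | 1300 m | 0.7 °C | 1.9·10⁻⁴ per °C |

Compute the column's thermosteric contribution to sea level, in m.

0–250 m: 3.1×10⁻⁴ × 0.83 × 250 = 0.064325 m
250–760 m: 2.1×10⁻⁴ × 1 × 510 = 0.10710 m
0.66 × 2.4×10⁻⁴ × 350 = 0.05544 m
Layer 4: 0.7 × 1300 × 1.9×10⁻⁴ = 0.17290 m
Δh = 0.064325 + 0.10710 + 0.05544 + 0.17290 = 0.399765 m ≈ 0.400 m

Δh ≈ 0.400 m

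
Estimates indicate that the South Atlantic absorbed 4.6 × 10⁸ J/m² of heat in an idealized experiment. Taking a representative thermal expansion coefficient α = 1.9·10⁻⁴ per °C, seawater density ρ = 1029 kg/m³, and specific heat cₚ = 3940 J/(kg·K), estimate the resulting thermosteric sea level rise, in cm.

Δh = αQ/(ρcₚ) = 1.9×10⁻⁴ × 4.6×10⁸ / (1029 × 3940) ≈ 0.021558 m

Δh ≈ 2.16 cm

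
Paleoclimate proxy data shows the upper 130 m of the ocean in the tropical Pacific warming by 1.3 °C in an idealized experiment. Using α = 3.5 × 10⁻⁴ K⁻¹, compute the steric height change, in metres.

Δh = αΔT·H = 3.5×10⁻⁴ × 1.3 × 130 = 0.05915 m

Δh ≈ 0.0592 m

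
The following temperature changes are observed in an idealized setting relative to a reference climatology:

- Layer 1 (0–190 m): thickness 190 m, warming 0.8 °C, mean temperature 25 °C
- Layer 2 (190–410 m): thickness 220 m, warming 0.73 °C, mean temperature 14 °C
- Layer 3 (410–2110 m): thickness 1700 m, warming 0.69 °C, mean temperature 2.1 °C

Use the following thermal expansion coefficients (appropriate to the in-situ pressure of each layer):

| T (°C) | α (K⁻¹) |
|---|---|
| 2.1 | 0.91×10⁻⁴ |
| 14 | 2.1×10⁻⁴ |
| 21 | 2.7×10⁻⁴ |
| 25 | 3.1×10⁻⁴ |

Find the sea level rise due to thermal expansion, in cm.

Layer 1 at 25 °C → α = 3.1×10⁻⁴ K⁻¹
Layer 2 at 14 °C → α = 2.1×10⁻⁴ K⁻¹
Layer 3 at 2.1 °C → α = 0.91×10⁻⁴ K⁻¹
0.8 × 3.1×10⁻⁴ × 190 = 0.04712 m
220 × 0.73 × 2.1×10⁻⁴ = 0.033726 m
0.91×10⁻⁴ × 0.69 × 1700 = 0.106743 m
Δh = 0.04712 + 0.033726 + 0.106743 = 0.187589 m ≈ 18.8 cm

Δh = 18.8 cm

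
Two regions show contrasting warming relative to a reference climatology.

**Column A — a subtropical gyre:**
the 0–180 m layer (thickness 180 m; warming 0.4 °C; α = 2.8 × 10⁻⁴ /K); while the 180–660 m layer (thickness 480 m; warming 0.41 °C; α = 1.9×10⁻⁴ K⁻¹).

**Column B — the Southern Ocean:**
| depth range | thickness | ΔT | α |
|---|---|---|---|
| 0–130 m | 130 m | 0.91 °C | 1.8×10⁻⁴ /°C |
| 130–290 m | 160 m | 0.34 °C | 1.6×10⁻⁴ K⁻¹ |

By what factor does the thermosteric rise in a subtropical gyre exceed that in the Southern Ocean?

a factor of 1.92

A 0–180 m: 180 × 2.8×10⁻⁴ × 0.4 = 0.02016 m
A 180–660 m: 1.9×10⁻⁴ × 0.41 × 480 = 0.037392 m
A total: 0.057552 m
B 0–130 m: 0.91 × 130 × 1.8×10⁻⁴ = 0.021294 m
B 130–290 m: 1.6×10⁻⁴ × 160 × 0.34 = 0.008704 m
B total: 0.029998 m
Ratio: 0.057552 / 0.029998 ≈ 1.919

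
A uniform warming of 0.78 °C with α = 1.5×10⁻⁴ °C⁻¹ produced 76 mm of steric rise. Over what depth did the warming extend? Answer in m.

H = Δh/(αΔT) = 0.076 / (1.5×10⁻⁴ × 0.78) ≈ 649.6 m

H ≈ 650 m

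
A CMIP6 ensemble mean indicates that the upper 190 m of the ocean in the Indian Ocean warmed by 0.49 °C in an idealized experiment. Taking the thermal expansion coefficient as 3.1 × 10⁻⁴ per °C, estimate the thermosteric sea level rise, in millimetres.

Δh ≈ 28.9 mm

Δh = αΔT·H = 3.1×10⁻⁴ × 0.49 × 190 = 0.028861 m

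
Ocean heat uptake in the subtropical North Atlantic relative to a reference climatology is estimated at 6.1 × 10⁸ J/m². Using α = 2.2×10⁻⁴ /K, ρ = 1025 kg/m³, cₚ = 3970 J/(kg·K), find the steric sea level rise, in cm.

3.3 cm of thermosteric rise

Δh = αQ/(ρcₚ) = 2.2×10⁻⁴ × 6.1×10⁸ / (1025 × 3970) ≈ 0.032979 m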